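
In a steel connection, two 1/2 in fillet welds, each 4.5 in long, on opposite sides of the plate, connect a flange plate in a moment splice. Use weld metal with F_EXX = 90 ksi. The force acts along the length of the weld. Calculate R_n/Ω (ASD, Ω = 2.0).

Effective throat t_e = 0.707 × 0.5 = 0.3535 in.
Total length L = 9 in; A_we = 0.3535 × 9 = 3.181 in².
F_nw = 0.6 F_EXX = 0.6 × 90 = 54 ksi.
R_n = 54 × 3.181 = 171.8 kip; R_n/Ω = 171.8/2.0 = 85.9 kip.

R_n/Ω ≈ 85.9 kip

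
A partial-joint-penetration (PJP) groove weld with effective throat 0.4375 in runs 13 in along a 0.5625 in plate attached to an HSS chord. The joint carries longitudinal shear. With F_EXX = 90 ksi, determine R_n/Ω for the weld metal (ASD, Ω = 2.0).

R_n/Ω ≈ 154 kips

Effective throat (given) t_e = 0.4375 in.
A_we = 0.4375 × 13 = 5.688 in².
F_nw = 0.6 F_EXX = 54 ksi.
R_n/Ω = (54 × 5.688) / 2.0 = 153.6 kips.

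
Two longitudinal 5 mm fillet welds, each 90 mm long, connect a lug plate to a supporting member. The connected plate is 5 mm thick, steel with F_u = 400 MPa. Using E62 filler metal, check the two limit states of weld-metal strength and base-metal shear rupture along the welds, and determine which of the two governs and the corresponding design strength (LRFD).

E62XX → F_EXX = 620 MPa.
t_e = 0.707 × 5 = 3.535 mm; L = 180 mm.
Weld metal: φR_n = 0.75 × 0.6 × 620 × 3.535 × 180 × 10⁻³ = 177.5 kN.
Base metal (shear rupture): φR_n = 0.75 × 0.6 × 400 × 5 × 180 × 10⁻³ = 162 kN.
Governing: base-metal shear rupture.

φR_n ≈ 162 kN (base-metal shear rupture governs)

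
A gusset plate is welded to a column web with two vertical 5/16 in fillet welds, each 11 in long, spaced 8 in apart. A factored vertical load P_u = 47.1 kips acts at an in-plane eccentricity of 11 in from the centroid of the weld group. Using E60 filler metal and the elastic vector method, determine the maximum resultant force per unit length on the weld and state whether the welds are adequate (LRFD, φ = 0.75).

E60XX → F_EXX = 60 ksi.
Total weld length L_w = 22 in. Treat welds as unit-width lines.
Polar moment about centroid: J = 2[d³/12 + d(b/2)²] = 2[11³/12 + 11×4²] = 573.8 in³.
Direct shear f_v = P/L_w = 47.1 / 22 = 2.141 kip/in (vertical).
Torsion M = P·e = 47.1 × 11 = 518.1 kip·in.
Critical point at (x, y) = (4, 5.5) from centroid. f_tx = M·y/J = 4.966 kip/in; f_ty = M·x/J = 3.612 kip/in.
Resultant f_max = √[f_tx² + (f_v + f_ty)²] = √[4.966² + (2.141 + 3.612)²] = 7.599 kip/in.
Capacity per unit length: φr_n = 0.75 × 0.6 × 60 × (0.707 × 0.3125) = 5.965 kip/in.
7.599 > 5.965 → NOT adequate.

f_max ≈ 7.6 kip/in; NOT adequate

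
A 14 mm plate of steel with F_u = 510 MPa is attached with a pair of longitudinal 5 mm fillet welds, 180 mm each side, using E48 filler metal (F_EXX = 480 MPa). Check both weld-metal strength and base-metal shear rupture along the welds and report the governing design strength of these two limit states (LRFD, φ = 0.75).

φR_n ≈ 275 kN (weld metal governs)

t_e = 0.707 × 5 = 3.535 mm; L = 360 mm.
Weld metal: φR_n = 0.75 × 0.6 × 480 × 3.535 × 360 × 10⁻³ = 274.9 kN.
Base metal (shear rupture): φR_n = 0.75 × 0.6 × 510 × 14 × 360 × 10⁻³ = 1157 kN.
Governing: weld metal.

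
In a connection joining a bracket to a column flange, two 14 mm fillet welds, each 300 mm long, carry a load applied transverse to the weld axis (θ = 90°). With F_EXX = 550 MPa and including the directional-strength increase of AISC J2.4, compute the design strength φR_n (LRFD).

φR_n ≈ 2200 kN

t_e = 0.707 × 14 = 9.898 mm; A_we = 9.898 × 600 = 5939 mm².
Directional factor: 1.0 + 0.5 sin^1.5(90°) = 1.5.
F_nw = 0.6 × 550 × 1.5 = 495 MPa.
φR_n = 0.75 × 495 × 5939 × 10⁻³ = 2205 kN.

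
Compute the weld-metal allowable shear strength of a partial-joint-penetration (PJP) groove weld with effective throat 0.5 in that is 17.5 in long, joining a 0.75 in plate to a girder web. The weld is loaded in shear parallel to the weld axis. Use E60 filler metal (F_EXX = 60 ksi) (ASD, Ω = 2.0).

Effective throat (given) t_e = 0.5 in.
A_we = 0.5 × 17.5 = 8.75 in².
F_nw = 0.6 F_EXX = 36 ksi.
R_n/Ω = (36 × 8.75) / 2.0 = 157.5 kips.

R_n/Ω ≈ 158 kips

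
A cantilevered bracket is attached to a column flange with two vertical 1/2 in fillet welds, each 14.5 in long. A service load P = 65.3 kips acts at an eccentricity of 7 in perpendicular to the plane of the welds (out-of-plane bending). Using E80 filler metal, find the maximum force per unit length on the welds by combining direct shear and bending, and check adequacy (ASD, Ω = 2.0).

f_max ≈ 6.9 kip/in; adequate

E80XX → F_EXX = 80 ksi.
L_w = 2 × 14.5 = 29 in; section modulus (unit throat) S = 2 × L²/6 = 70.08 in².
Direct shear f_v = P/L_w = 65.3/29 = 2.252 kip/in.
Moment M = P × e = 65.3 × 7 = 457.1 kip·in; bending f_b = M/S = 6.522 kip/in.
f_max = √(f_v² + f_b²) = √(2.252² + 6.522²) = 6.9 kip/in.
r_n/Ω = (1/2.0) × 0.6 × 80 × (0.707 × 0.5) = 8.484 kip/in → adequate.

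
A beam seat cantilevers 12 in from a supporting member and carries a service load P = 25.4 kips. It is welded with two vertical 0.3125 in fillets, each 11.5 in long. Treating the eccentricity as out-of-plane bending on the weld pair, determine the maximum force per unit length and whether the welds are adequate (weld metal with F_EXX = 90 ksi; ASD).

f_max ≈ 7 kip/in; NOT adequate

L_w = 2 × 11.5 = 23 in; section modulus (unit throat) S = 2 × L²/6 = 44.08 in².
Direct shear f_v = P/L_w = 25.4/23 = 1.104 kip/in.
Moment M = P × e = 25.4 × 12 = 304.8 kip·in; bending f_b = M/S = 6.914 kip/in.
f_max = √(f_v² + f_b²) = √(1.104² + 6.914²) = 7.002 kip/in.
r_n/Ω = (1/2.0) × 0.6 × 90 × (0.707 × 0.3125) = 5.965 kip/in → NOT adequate.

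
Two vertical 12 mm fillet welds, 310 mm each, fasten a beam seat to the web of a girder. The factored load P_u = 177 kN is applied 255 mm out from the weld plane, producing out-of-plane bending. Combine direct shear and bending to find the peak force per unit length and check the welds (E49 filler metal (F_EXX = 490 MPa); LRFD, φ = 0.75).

L_w = 2 × 310 = 620 mm; section modulus (unit throat) S = 2 × L²/6 = 32030 mm².
Direct shear f_v = P/L_w = 177×10³/620 = 285.5 N/mm.
Moment M = P × e = 177×10³ × 255 = 45135000 N·mm; bending f_b = M/S = 1409 N/mm.
f_max = √(f_v² + f_b²) = √(285.5² + 1409²) = 1438 N/mm.
φr_n = 0.75 × 0.6 × 490 × (0.707 × 12) = 1871 N/mm → adequate.

f_max ≈ 1440 N/mm; adequate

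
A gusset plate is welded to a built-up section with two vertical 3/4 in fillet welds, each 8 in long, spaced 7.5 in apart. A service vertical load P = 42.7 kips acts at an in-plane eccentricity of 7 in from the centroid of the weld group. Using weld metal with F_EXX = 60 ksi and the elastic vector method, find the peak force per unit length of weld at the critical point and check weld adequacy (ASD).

Total weld length L_w = 16 in. Treat welds as unit-width lines.
Polar moment about centroid: J = 2[d³/12 + d(b/2)²] = 2[8³/12 + 8×3.75²] = 310.3 in³.
Direct shear f_v = P/L_w = 42.7 / 16 = 2.669 kip/in (vertical).
Torsion M = P·e = 42.7 × 7 = 298.9 kip·in.
Critical point at (x, y) = (3.75, 4) from centroid. f_tx = M·y/J = 3.853 kip/in; f_ty = M·x/J = 3.612 kip/in.
Resultant f_max = √[f_tx² + (f_v + f_ty)²] = √[3.853² + (2.669 + 3.612)²] = 7.368 kip/in.
Capacity per unit length: r_n/Ω = (1/2.0) × 0.6 × 60 × (0.707 × 0.75) = 9.544 kip/in.
7.368 ≤ 9.544 → adequate.

f_max ≈ 7.37 kip/in; adequate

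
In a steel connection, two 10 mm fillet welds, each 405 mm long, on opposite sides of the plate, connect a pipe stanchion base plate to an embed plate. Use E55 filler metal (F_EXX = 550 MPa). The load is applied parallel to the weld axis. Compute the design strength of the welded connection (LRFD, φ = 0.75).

φR_n ≈ 1420 kN

Effective throat t_e = 0.707 × 10 = 7.07 mm.
Total length L = 810 mm; A_we = 7.07 × 810 = 5727 mm².
F_nw = 0.6 F_EXX = 0.6 × 550 = 330 MPa.
φR_n = 0.75 × 330 × 5727 × 10⁻³ = 1417 kN.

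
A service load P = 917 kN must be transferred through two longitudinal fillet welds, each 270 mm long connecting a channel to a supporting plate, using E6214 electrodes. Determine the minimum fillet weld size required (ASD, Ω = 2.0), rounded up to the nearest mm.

w = 13 mm

E62XX → F_EXX = 620 MPa.
Total weld length L = 540 mm.
Required throat t_e = P × Ω / (0.6 F_EXX × L) = 917 × 2.0 / (0.6 × 620 × 540 × 10⁻³) = 9.13 mm.
Required leg w = t_e / 0.707 = 12.91 mm → use 13 mm.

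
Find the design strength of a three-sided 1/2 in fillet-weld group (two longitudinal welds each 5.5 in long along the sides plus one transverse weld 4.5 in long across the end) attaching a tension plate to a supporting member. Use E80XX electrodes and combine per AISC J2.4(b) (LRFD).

φR_n ≈ 205 kip

E80XX → F_EXX = 80 ksi.
t_e = 0.707 × 0.5 = 0.3535 in.
R_nwl = 0.6 × 80 × 0.3535 × 11 = 186.6 kip (longitudinal, 2 welds).
R_nwt = 0.6 × 80 × 0.3535 × 4.5 = 76.36 kip (transverse, base value).
(i) R_nwl + R_nwt = 263 kip; (ii) 0.85 R_nwl + 1.5 R_nwt = 273.2 kip.
R_n = max = 273.2 kip [governs: (ii)]; φR_n = 204.9 kip.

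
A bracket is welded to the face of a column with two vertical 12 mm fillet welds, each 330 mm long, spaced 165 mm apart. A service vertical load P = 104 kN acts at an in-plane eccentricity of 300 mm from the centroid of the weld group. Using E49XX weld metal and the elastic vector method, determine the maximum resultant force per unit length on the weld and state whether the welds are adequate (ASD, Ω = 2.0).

f_max ≈ 635 N/mm; adequate

E49XX → F_EXX = 490 MPa.
Total weld length L_w = 660 mm. Treat welds as unit-width lines.
Polar moment about centroid: J = 2[d³/12 + d(b/2)²] = 2[330³/12 + 330×82.5²] = 10480000 mm³.
Direct shear f_v = P/L_w = 104×10³ / 660 = 157.6 N/mm (vertical).
Torsion M = P·e = 104×10³ × 300 = 31200000 N·mm.
Critical point at (x, y) = (82.5, 165) from centroid. f_tx = M·y/J = 491.1 N/mm; f_ty = M·x/J = 245.6 N/mm.
Resultant f_max = √[f_tx² + (f_v + f_ty)²] = √[491.1² + (157.6 + 245.6)²] = 635.4 N/mm.
Capacity per unit length: r_n/Ω = (1/2.0) × 0.6 × 490 × (0.707 × 12) = 1247 N/mm.
635.4 ≤ 1247 → adequate.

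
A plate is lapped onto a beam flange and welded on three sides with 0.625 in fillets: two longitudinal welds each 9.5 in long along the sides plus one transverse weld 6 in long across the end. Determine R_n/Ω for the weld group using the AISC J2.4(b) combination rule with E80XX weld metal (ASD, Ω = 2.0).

E80XX → F_EXX = 80 ksi.
t_e = 0.707 × 0.625 = 0.4419 in.
R_nwl = 0.6 × 80 × 0.4419 × 19 = 403 kip (longitudinal, 2 welds).
R_nwt = 0.6 × 80 × 0.4419 × 6 = 127.3 kip (transverse, base value).
(i) R_nwl + R_nwt = 530.2 kip; (ii) 0.85 R_nwl + 1.5 R_nwt = 533.4 kip.
R_n = max = 533.4 kip [governs: (ii)]; R_n/Ω = 266.7 kip.

R_n/Ω ≈ 267 kip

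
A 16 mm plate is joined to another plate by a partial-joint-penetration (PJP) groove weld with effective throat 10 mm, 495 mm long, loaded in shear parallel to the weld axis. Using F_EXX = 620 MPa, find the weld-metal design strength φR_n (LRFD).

φR_n ≈ 1380 kN

Effective throat (given) t_e = 10 mm.
A_we = 10 × 495 = 4950 mm².
F_nw = 0.6 F_EXX = 372 MPa.
φR_n = 0.75 × 372 × 4950 × 10⁻³ = 1381 kN.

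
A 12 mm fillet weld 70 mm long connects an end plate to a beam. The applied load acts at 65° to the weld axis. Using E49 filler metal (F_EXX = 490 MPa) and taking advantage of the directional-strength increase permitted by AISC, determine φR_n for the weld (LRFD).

φR_n ≈ 187 kN

t_e = 0.707 × 12 = 8.484 mm; A_we = 8.484 × 70 = 593.9 mm².
Directional factor: 1.0 + 0.5 sin^1.5(65°) = 1.431.
F_nw = 0.6 × 490 × 1.431 = 420.8 MPa.
φR_n = 0.75 × 420.8 × 593.9 × 10⁻³ = 187.4 kN.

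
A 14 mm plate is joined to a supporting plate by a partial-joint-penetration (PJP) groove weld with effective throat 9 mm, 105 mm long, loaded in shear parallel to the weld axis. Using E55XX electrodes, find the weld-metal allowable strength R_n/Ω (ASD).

R_n/Ω ≈ 156 kN

E55XX → F_EXX = 550 MPa.
Effective throat (given) t_e = 9 mm.
A_we = 9 × 105 = 945 mm².
F_nw = 0.6 F_EXX = 330 MPa.
R_n/Ω = (330 × 945) / 2.0 × 10⁻³ = 155.9 kN.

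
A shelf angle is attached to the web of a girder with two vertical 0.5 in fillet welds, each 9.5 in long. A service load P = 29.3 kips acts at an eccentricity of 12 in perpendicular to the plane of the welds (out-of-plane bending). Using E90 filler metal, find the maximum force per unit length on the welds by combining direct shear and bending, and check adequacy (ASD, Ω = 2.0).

f_max ≈ 11.8 kip/in; NOT adequate

E90XX → F_EXX = 90 ksi.
L_w = 2 × 9.5 = 19 in; section modulus (unit throat) S = 2 × L²/6 = 30.08 in².
Direct shear f_v = P/L_w = 29.3/19 = 1.542 kip/in.
Moment M = P × e = 29.3 × 12 = 351.6 kip·in; bending f_b = M/S = 11.69 kip/in.
f_max = √(f_v² + f_b²) = √(1.542² + 11.69²) = 11.79 kip/in.
r_n/Ω = (1/2.0) × 0.6 × 90 × (0.707 × 0.5) = 9.544 kip/in → NOT adequate.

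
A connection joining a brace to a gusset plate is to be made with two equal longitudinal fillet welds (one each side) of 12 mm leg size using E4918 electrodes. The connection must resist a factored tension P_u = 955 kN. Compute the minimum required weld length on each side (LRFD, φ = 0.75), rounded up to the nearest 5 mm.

E49XX → F_EXX = 490 MPa.
Throat t_e = 0.707 × 12 = 8.484 mm.
φr_n = 0.75 × 0.6 × 490 × 8.484 × 10⁻³ = 1.871 kN/mm.
L_req = P_u / φr_n = 955 / 1.871 = 510.5 mm total.
Per side: 510.5 / 2 = 255.2 mm.
Round up → use L = 260 mm on each side.

L = 260 mm on each side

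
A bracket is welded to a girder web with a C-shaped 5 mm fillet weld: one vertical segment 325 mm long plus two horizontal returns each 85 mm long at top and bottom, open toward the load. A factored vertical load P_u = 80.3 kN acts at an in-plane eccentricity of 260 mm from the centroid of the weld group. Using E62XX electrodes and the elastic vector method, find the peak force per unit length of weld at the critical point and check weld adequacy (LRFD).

f_max ≈ 567 N/mm; adequate

E62XX → F_EXX = 620 MPa.
Total weld length L_w = 495 mm. Treat welds as unit-width lines.
Centroid: x̄ = 2×85×42.5 / 495 = 14.6 mm from the vertical weld.
Polar moment about centroid: J = I_x + I_y = [325³/12 + 2×85×162.5²] + [325×14.6² + 2(85³/12 + 85×27.9²)] = 7654000 mm³.
Direct shear f_v = P/L_w = 80.3×10³ / 495 = 162.2 N/mm (vertical).
Torsion M = P·e = 80.3×10³ × 260 = 20878000 N·mm.
Critical point at (x, y) = (70.4, 162.5) from centroid. f_tx = M·y/J = 443.3 N/mm; f_ty = M·x/J = 192.1 N/mm.
Resultant f_max = √[f_tx² + (f_v + f_ty)²] = √[443.3² + (162.2 + 192.1)²] = 567.5 N/mm.
Capacity per unit length: φr_n = 0.75 × 0.6 × 620 × (0.707 × 5) = 986.3 N/mm.
567.5 ≤ 986.3 → adequate.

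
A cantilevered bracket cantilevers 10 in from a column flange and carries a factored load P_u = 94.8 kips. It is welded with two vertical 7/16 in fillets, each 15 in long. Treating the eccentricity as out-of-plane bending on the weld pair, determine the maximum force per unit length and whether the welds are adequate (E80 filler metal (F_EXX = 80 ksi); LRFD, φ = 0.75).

f_max ≈ 13 kip/in; NOT adequate

L_w = 2 × 15 = 30 in; section modulus (unit throat) S = 2 × L²/6 = 75 in².
Direct shear f_v = P/L_w = 94.8/30 = 3.16 kip/in.
Moment M = P × e = 94.8 × 10 = 948 kip·in; bending f_b = M/S = 12.64 kip/in.
f_max = √(f_v² + f_b²) = √(3.16² + 12.64²) = 13.03 kip/in.
φr_n = 0.75 × 0.6 × 80 × (0.707 × 0.4375) = 11.14 kip/in → NOT adequate.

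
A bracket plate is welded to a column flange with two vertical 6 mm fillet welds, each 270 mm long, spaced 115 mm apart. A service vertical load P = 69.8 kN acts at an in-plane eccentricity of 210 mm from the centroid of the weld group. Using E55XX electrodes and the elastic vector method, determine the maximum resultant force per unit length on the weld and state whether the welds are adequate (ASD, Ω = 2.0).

f_max ≈ 490 N/mm; adequate

E55XX → F_EXX = 550 MPa.
Total weld length L_w = 540 mm. Treat welds as unit-width lines.
Polar moment about centroid: J = 2[d³/12 + d(b/2)²] = 2[270³/12 + 270×57.5²] = 5066000 mm³.
Direct shear f_v = P/L_w = 69.8×10³ / 540 = 129.3 N/mm (vertical).
Torsion M = P·e = 69.8×10³ × 210 = 14658000 N·mm.
Critical point at (x, y) = (57.5, 135) from centroid. f_tx = M·y/J = 390.6 N/mm; f_ty = M·x/J = 166.4 N/mm.
Resultant f_max = √[f_tx² + (f_v + f_ty)²] = √[390.6² + (129.3 + 166.4)²] = 489.9 N/mm.
Capacity per unit length: r_n/Ω = (1/2.0) × 0.6 × 550 × (0.707 × 6) = 699.9 N/mm.
489.9 ≤ 699.9 → adequate.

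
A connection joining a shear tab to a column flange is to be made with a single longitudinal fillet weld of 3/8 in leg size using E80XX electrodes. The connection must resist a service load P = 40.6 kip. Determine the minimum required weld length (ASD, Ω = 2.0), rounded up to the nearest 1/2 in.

L = 6.5 in

E80XX → F_EXX = 80 ksi.
Throat t_e = 0.707 × 0.375 = 0.2651 in.
r_n/Ω = (0.6 × 80 × 0.2651) / 2.0 = 6.363 kip/in.
L_req = P / (r_n/Ω) = 40.6 / 6.363 = 6.381 in total.
Round up → use L = 6.5 in.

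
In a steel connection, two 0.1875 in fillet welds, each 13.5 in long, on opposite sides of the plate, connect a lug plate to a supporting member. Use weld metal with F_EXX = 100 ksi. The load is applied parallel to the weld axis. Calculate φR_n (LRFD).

Effective throat t_e = 0.707 × 0.1875 = 0.1326 in.
Total length L = 27 in; A_we = 0.1326 × 27 = 3.579 in².
F_nw = 0.6 F_EXX = 0.6 × 100 = 60 ksi.
φR_n = 0.75 × 60 × 3.579 = 161.1 kip.

φR_n ≈ 161 kip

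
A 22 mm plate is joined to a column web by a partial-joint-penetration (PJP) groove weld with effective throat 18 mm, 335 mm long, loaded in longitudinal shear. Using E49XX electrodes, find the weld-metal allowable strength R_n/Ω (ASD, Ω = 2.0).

R_n/Ω ≈ 886 kN

E49XX → F_EXX = 490 MPa.
Effective throat (given) t_e = 18 mm.
A_we = 18 × 335 = 6030 mm².
F_nw = 0.6 F_EXX = 294 MPa.
R_n/Ω = (294 × 6030) / 2.0 × 10⁻³ = 886.4 kN.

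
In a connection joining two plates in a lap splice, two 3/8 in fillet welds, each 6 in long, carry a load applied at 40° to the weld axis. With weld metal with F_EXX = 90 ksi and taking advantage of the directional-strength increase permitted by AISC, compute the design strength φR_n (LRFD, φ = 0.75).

t_e = 0.707 × 0.375 = 0.2651 in; A_we = 0.2651 × 12 = 3.181 in².
Directional factor: 1.0 + 0.5 sin^1.5(40°) = 1.258.
F_nw = 0.6 × 90 × 1.258 = 67.91 ksi.
φR_n = 0.75 × 67.91 × 3.181 = 162.1 kips.

φR_n ≈ 162 kips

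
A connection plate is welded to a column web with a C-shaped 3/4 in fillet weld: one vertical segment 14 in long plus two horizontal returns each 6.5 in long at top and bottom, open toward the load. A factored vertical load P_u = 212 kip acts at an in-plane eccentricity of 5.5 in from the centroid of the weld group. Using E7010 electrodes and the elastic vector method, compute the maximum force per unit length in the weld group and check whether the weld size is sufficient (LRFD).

E70XX → F_EXX = 70 ksi.
Total weld length L_w = 27 in. Treat welds as unit-width lines.
Centroid: x̄ = 2×6.5×3.25 / 27 = 1.565 in from the vertical weld.
Polar moment about centroid: J = I_x + I_y = [14³/12 + 2×6.5×7²] + [14×1.565² + 2(6.5³/12 + 6.5×1.685²)] = 982.6 in³.
Direct shear f_v = P/L_w = 212 / 27 = 7.852 kip/in (vertical).
Torsion M = P·e = 212 × 5.5 = 1166 kip·in.
Critical point at (x, y) = (4.935, 7) from centroid. f_tx = M·y/J = 8.306 kip/in; f_ty = M·x/J = 5.856 kip/in.
Resultant f_max = √[f_tx² + (f_v + f_ty)²] = √[8.306² + (7.852 + 5.856)²] = 16.03 kip/in.
Capacity per unit length: φr_n = 0.75 × 0.6 × 70 × (0.707 × 0.75) = 16.7 kip/in.
16.03 ≤ 16.7 → adequate.

f_max ≈ 16 kip/in; adequate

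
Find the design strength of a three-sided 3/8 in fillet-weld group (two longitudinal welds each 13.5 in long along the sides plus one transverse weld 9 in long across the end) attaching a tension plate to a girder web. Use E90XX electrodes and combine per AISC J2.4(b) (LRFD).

φR_n ≈ 391 kips

E90XX → F_EXX = 90 ksi.
t_e = 0.707 × 0.375 = 0.2651 in.
R_nwl = 0.6 × 90 × 0.2651 × 27 = 386.6 kips (longitudinal, 2 welds).
R_nwt = 0.6 × 90 × 0.2651 × 9 = 128.9 kips (transverse, base value).
(i) R_nwl + R_nwt = 515.4 kips; (ii) 0.85 R_nwl + 1.5 R_nwt = 521.8 kips.
R_n = max = 521.8 kips [governs: (ii)]; φR_n = 391.4 kips.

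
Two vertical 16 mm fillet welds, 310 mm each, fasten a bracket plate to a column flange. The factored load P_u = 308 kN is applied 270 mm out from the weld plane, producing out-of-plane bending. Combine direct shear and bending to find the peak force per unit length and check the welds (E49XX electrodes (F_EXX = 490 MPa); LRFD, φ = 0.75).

L_w = 2 × 310 = 620 mm; section modulus (unit throat) S = 2 × L²/6 = 32030 mm².
Direct shear f_v = P/L_w = 308×10³/620 = 496.8 N/mm.
Moment M = P × e = 308×10³ × 270 = 83160000 N·mm; bending f_b = M/S = 2596 N/mm.
f_max = √(f_v² + f_b²) = √(496.8² + 2596²) = 2643 N/mm.
φr_n = 0.75 × 0.6 × 490 × (0.707 × 16) = 2494 N/mm → NOT adequate.

f_max ≈ 2640 N/mm; NOT adequate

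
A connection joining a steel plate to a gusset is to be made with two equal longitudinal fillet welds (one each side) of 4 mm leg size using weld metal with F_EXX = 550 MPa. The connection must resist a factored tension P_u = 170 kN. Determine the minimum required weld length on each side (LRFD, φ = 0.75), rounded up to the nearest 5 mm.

L = 125 mm on each side

Throat t_e = 0.707 × 4 = 2.828 mm.
φr_n = 0.75 × 0.6 × 550 × 2.828 × 10⁻³ = 0.6999 kN/mm.
L_req = P_u / φr_n = 170 / 0.6999 = 242.9 mm total.
Per side: 242.9 / 2 = 121.4 mm.
Round up → use L = 125 mm on each side.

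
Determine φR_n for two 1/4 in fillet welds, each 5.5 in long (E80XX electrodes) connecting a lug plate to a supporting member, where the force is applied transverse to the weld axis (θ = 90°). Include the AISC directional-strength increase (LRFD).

E80XX → F_EXX = 80 ksi.
t_e = 0.707 × 0.25 = 0.1767 in; A_we = 0.1767 × 11 = 1.944 in².
Directional factor: 1.0 + 0.5 sin^1.5(90°) = 1.5.
F_nw = 0.6 × 80 × 1.5 = 72 ksi.
φR_n = 0.75 × 72 × 1.944 = 105 kip.

φR_n ≈ 105 kip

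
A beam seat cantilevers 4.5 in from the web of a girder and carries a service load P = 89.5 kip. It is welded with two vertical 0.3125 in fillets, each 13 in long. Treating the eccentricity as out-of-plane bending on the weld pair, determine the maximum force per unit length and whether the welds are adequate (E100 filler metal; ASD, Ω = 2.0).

f_max ≈ 7.93 kip/in; NOT adequate

E100XX → F_EXX = 100 ksi.
L_w = 2 × 13 = 26 in; section modulus (unit throat) S = 2 × L²/6 = 56.33 in².
Direct shear f_v = P/L_w = 89.5/26 = 3.442 kip/in.
Moment M = P × e = 89.5 × 4.5 = 402.75 kip·in; bending f_b = M/S = 7.149 kip/in.
f_max = √(f_v² + f_b²) = √(3.442² + 7.149²) = 7.935 kip/in.
r_n/Ω = (1/2.0) × 0.6 × 100 × (0.707 × 0.3125) = 6.628 kip/in → NOT adequate.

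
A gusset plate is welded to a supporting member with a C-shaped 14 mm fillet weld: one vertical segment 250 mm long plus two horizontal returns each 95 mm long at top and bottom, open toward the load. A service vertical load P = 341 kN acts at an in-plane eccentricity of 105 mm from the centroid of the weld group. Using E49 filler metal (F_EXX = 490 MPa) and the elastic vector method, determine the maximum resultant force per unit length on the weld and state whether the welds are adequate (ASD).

Total weld length L_w = 440 mm. Treat welds as unit-width lines.
Centroid: x̄ = 2×95×47.5 / 440 = 20.51 mm from the vertical weld.
Polar moment about centroid: J = I_x + I_y = [250³/12 + 2×95×125²] + [250×20.51² + 2(95³/12 + 95×26.99²)] = 4657000 mm³.
Direct shear f_v = P/L_w = 341×10³ / 440 = 775 N/mm (vertical).
Torsion M = P·e = 341×10³ × 105 = 35805000 N·mm.
Critical point at (x, y) = (74.49, 125) from centroid. f_tx = M·y/J = 961 N/mm; f_ty = M·x/J = 572.7 N/mm.
Resultant f_max = √[f_tx² + (f_v + f_ty)²] = √[961² + (775 + 572.7)²] = 1655 N/mm.
Capacity per unit length: r_n/Ω = (1/2.0) × 0.6 × 490 × (0.707 × 14) = 1455 N/mm.
1655 > 1455 → NOT adequate.

f_max ≈ 1660 N/mm; NOT adequate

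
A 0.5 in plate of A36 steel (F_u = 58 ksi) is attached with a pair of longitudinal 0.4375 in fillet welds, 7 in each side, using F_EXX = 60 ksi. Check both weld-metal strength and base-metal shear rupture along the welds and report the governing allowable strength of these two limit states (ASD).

R_n/Ω ≈ 77.9 kip (weld metal governs)

t_e = 0.707 × 0.4375 = 0.3093 in; L = 14 in.
Weld metal: R_n/Ω = (1/2.0) × 0.6 × 60 × 0.3093 × 14 = 77.95 kip.
Base metal (shear rupture): R_n/Ω = (1/2.0) × 0.6 × 58 × 0.5 × 14 = 121.8 kip.
Governing: weld metal.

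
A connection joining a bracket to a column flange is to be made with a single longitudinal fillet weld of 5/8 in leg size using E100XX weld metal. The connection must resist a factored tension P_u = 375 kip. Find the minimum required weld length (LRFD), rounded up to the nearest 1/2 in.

E100XX → F_EXX = 100 ksi.
Throat t_e = 0.707 × 0.625 = 0.4419 in.
φr_n = 0.75 × 0.6 × 100 × 0.4419 = 19.88 kip/in.
L_req = P_u / φr_n = 375 / 19.88 = 18.86 in total.
Round up → use L = 19 in.

L = 19 in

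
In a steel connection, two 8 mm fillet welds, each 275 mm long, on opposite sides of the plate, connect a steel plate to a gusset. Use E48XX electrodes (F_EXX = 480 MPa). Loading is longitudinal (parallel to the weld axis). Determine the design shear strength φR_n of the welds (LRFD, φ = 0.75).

φR_n ≈ 672 kN

Effective throat t_e = 0.707 × 8 = 5.656 mm.
Total length L = 550 mm; A_we = 5.656 × 550 = 3111 mm².
F_nw = 0.6 F_EXX = 0.6 × 480 = 288 MPa.
φR_n = 0.75 × 288 × 3111 × 10⁻³ = 671.9 kN.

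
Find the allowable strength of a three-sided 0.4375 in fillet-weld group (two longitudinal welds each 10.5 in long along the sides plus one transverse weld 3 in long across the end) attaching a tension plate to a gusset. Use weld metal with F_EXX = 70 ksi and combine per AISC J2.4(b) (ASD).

R_n/Ω ≈ 156 kip

t_e = 0.707 × 0.4375 = 0.3093 in.
R_nwl = 0.6 × 70 × 0.3093 × 21 = 272.8 kip (longitudinal, 2 welds).
R_nwt = 0.6 × 70 × 0.3093 × 3 = 38.97 kip (transverse, base value).
(i) R_nwl + R_nwt = 311.8 kip; (ii) 0.85 R_nwl + 1.5 R_nwt = 290.4 kip.
R_n = max = 311.8 kip [governs: (i)]; R_n/Ω = 155.9 kip.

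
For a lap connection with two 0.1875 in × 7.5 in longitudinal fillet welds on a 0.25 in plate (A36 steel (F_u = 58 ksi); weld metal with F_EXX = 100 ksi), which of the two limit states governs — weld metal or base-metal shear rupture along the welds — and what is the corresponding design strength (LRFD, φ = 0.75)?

φR_n ≈ 89.5 kip (weld metal governs)

t_e = 0.707 × 0.1875 = 0.1326 in; L = 15 in.
Weld metal: φR_n = 0.75 × 0.6 × 100 × 0.1326 × 15 = 89.48 kip.
Base metal (shear rupture): φR_n = 0.75 × 0.6 × 58 × 0.25 × 15 = 97.88 kip.
Governing: weld metal.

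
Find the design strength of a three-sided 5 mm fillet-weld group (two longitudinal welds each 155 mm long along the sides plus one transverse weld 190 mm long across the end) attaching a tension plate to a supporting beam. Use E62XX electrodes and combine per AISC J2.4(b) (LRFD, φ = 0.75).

E62XX → F_EXX = 620 MPa.
t_e = 0.707 × 5 = 3.535 mm.
R_nwl = 0.6 × 620 × 3.535 × 310 × 10⁻³ = 407.7 kN (longitudinal, 2 welds).
R_nwt = 0.6 × 620 × 3.535 × 190 × 10⁻³ = 249.9 kN (transverse, base value).
(i) R_nwl + R_nwt = 657.5 kN; (ii) 0.85 R_nwl + 1.5 R_nwt = 721.3 kN.
R_n = max = 721.3 kN [governs: (ii)]; φR_n = 541 kN.

φR_n ≈ 541 kN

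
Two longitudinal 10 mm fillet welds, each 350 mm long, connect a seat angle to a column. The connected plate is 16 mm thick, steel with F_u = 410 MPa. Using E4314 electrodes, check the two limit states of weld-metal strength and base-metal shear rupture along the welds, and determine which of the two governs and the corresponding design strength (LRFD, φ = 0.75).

φR_n ≈ 958 kN (weld metal governs)

E43XX → F_EXX = 430 MPa.
t_e = 0.707 × 10 = 7.07 mm; L = 700 mm.
Weld metal: φR_n = 0.75 × 0.6 × 430 × 7.07 × 700 × 10⁻³ = 957.6 kN.
Base metal (shear rupture): φR_n = 0.75 × 0.6 × 410 × 16 × 700 × 10⁻³ = 2066 kN.
Governing: weld metal.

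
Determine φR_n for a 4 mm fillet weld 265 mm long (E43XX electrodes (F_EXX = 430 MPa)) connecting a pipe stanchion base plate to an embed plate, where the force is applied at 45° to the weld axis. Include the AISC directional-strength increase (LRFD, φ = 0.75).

φR_n ≈ 188 kN

t_e = 0.707 × 4 = 2.828 mm; A_we = 2.828 × 265 = 749.4 mm².
Directional factor: 1.0 + 0.5 sin^1.5(45°) = 1.297.
F_nw = 0.6 × 430 × 1.297 = 334.7 MPa.
φR_n = 0.75 × 334.7 × 749.4 × 10⁻³ = 188.1 kN.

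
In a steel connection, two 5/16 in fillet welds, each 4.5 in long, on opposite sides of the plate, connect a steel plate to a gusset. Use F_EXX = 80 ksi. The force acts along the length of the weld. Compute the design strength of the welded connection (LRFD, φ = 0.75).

φR_n ≈ 71.6 kip

Effective throat t_e = 0.707 × 0.3125 = 0.2209 in.
Total length L = 9 in; A_we = 0.2209 × 9 = 1.988 in².
F_nw = 0.6 F_EXX = 0.6 × 80 = 48 ksi.
φR_n = 0.75 × 48 × 1.988 = 71.58 kip.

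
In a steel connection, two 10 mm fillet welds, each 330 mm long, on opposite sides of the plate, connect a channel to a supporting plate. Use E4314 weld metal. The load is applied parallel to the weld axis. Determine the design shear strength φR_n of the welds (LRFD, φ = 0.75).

φR_n ≈ 903 kN

E43XX → F_EXX = 430 MPa.
Effective throat t_e = 0.707 × 10 = 7.07 mm.
Total length L = 660 mm; A_we = 7.07 × 660 = 4666 mm².
F_nw = 0.6 F_EXX = 0.6 × 430 = 258 MPa.
φR_n = 0.75 × 258 × 4666 × 10⁻³ = 902.9 kN.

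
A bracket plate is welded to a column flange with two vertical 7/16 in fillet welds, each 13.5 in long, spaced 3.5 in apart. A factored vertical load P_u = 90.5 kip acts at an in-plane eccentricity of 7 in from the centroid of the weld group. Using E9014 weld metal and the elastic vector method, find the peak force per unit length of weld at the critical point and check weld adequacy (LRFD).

E90XX → F_EXX = 90 ksi.
Total weld length L_w = 27 in. Treat welds as unit-width lines.
Polar moment about centroid: J = 2[d³/12 + d(b/2)²] = 2[13.5³/12 + 13.5×1.75²] = 492.8 in³.
Direct shear f_v = P/L_w = 90.5 / 27 = 3.352 kip/in (vertical).
Torsion M = P·e = 90.5 × 7 = 633.5 kip·in.
Critical point at (x, y) = (1.75, 6.75) from centroid. f_tx = M·y/J = 8.678 kip/in; f_ty = M·x/J = 2.25 kip/in.
Resultant f_max = √[f_tx² + (f_v + f_ty)²] = √[8.678² + (3.352 + 2.25)²] = 10.33 kip/in.
Capacity per unit length: φr_n = 0.75 × 0.6 × 90 × (0.707 × 0.4375) = 12.53 kip/in.
10.33 ≤ 12.53 → adequate.

f_max ≈ 10.3 kip/in; adequate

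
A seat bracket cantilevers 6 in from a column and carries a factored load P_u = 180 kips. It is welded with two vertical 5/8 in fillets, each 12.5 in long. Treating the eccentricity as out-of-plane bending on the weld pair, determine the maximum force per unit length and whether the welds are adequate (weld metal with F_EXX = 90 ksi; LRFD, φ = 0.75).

L_w = 2 × 12.5 = 25 in; section modulus (unit throat) S = 2 × L²/6 = 52.08 in².
Direct shear f_v = P/L_w = 180/25 = 7.2 kip/in.
Moment M = P × e = 180 × 6 = 1080 kip·in; bending f_b = M/S = 20.74 kip/in.
f_max = √(f_v² + f_b²) = √(7.2² + 20.74²) = 21.95 kip/in.
φr_n = 0.75 × 0.6 × 90 × (0.707 × 0.625) = 17.9 kip/in → NOT adequate.

f_max ≈ 22 kip/in; NOT adequate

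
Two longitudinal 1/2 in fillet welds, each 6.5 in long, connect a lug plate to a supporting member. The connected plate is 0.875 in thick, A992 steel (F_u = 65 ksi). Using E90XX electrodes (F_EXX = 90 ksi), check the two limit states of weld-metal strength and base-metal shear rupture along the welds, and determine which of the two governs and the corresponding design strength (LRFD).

t_e = 0.707 × 0.5 = 0.3535 in; L = 13 in.
Weld metal: φR_n = 0.75 × 0.6 × 90 × 0.3535 × 13 = 186.1 kips.
Base metal (shear rupture): φR_n = 0.75 × 0.6 × 65 × 0.875 × 13 = 332.7 kips.
Governing: weld metal.

φR_n ≈ 186 kips (weld metal governs)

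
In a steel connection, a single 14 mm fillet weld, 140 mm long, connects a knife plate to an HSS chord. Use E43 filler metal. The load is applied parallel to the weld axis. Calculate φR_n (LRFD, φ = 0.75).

E43XX → F_EXX = 430 MPa.
Effective throat t_e = 0.707 × 14 = 9.898 mm.
Total length L = 140 mm; A_we = 9.898 × 140 = 1386 mm².
F_nw = 0.6 F_EXX = 0.6 × 430 = 258 MPa.
φR_n = 0.75 × 258 × 1386 × 10⁻³ = 268.1 kN.

φR_n ≈ 268 kN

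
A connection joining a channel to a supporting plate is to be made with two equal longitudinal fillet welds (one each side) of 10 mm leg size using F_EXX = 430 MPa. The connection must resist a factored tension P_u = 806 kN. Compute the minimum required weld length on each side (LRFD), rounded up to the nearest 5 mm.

L = 295 mm on each side

Throat t_e = 0.707 × 10 = 7.07 mm.
φr_n = 0.75 × 0.6 × 430 × 7.07 × 10⁻³ = 1.368 kN/mm.
L_req = P_u / φr_n = 806 / 1.368 = 589.2 mm total.
Per side: 589.2 / 2 = 294.6 mm.
Round up → use L = 295 mm on each side.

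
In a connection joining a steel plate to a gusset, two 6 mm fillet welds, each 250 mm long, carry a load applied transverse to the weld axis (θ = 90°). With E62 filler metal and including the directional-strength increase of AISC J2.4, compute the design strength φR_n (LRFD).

φR_n ≈ 888 kN

E62XX → F_EXX = 620 MPa.
t_e = 0.707 × 6 = 4.242 mm; A_we = 4.242 × 500 = 2121 mm².
Directional factor: 1.0 + 0.5 sin^1.5(90°) = 1.5.
F_nw = 0.6 × 620 × 1.5 = 558 MPa.
φR_n = 0.75 × 558 × 2121 × 10⁻³ = 887.6 kN.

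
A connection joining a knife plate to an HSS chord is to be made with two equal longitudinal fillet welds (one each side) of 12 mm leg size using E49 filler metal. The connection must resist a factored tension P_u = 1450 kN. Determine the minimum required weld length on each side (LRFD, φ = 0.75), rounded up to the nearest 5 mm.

E49XX → F_EXX = 490 MPa.
Throat t_e = 0.707 × 12 = 8.484 mm.
φr_n = 0.75 × 0.6 × 490 × 8.484 × 10⁻³ = 1.871 kN/mm.
L_req = P_u / φr_n = 1450 / 1.871 = 775.1 mm total.
Per side: 775.1 / 2 = 387.6 mm.
Round up → use L = 390 mm on each side.

L = 390 mm on each side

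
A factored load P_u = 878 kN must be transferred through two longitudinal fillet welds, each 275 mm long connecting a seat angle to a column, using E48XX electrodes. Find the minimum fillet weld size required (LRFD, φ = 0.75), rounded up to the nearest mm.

E48XX → F_EXX = 480 MPa.
Total weld length L = 550 mm.
Required throat t_e = P_u / (φ × 0.6 F_EXX × L) = 878 / (0.75 × 0.6 × 480 × 550 × 10⁻³) = 7.391 mm.
Required leg w = t_e / 0.707 = 10.45 mm → use 11 mm.

w = 11 mm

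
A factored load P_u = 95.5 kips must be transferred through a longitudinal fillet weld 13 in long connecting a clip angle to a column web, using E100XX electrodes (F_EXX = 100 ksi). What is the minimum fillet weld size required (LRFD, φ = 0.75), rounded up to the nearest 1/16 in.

w = 1/4 in

Total weld length L = 13 in.
Required throat t_e = P_u / (φ × 0.6 F_EXX × L) = 95.5 / (0.75 × 0.6 × 100 × 13) = 0.1632 in.
Required leg w = t_e / 0.707 = 0.2309 in → use 1/4 in.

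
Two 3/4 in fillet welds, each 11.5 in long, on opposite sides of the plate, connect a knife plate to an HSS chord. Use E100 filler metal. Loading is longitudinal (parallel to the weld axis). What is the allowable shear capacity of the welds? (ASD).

E100XX → F_EXX = 100 ksi.
Effective throat t_e = 0.707 × 0.75 = 0.5302 in.
Total length L = 23 in; A_we = 0.5302 × 23 = 12.2 in².
F_nw = 0.6 F_EXX = 0.6 × 100 = 60 ksi.
R_n = 60 × 12.2 = 731.7 kips; R_n/Ω = 731.7/2.0 = 365.9 kips.

R_n/Ω ≈ 366 kips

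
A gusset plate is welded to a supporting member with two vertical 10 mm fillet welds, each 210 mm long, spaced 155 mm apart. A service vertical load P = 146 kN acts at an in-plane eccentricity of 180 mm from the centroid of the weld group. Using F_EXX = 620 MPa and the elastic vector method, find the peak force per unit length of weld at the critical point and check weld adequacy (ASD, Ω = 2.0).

f_max ≈ 1090 N/mm; adequate

Total weld length L_w = 420 mm. Treat welds as unit-width lines.
Polar moment about centroid: J = 2[d³/12 + d(b/2)²] = 2[210³/12 + 210×77.5²] = 4066000 mm³.
Direct shear f_v = P/L_w = 146×10³ / 420 = 347.6 N/mm (vertical).
Torsion M = P·e = 146×10³ × 180 = 26280000 N·mm.
Critical point at (x, y) = (77.5, 105) from centroid. f_tx = M·y/J = 678.6 N/mm; f_ty = M·x/J = 500.9 N/mm.
Resultant f_max = √[f_tx² + (f_v + f_ty)²] = √[678.6² + (347.6 + 500.9)²] = 1087 N/mm.
Capacity per unit length: r_n/Ω = (1/2.0) × 0.6 × 620 × (0.707 × 10) = 1315 N/mm.
1087 ≤ 1315 → adequate.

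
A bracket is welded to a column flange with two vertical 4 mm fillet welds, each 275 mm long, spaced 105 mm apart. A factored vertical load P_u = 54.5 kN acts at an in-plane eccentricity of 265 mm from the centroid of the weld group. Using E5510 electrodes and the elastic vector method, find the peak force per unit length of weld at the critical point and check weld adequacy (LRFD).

E55XX → F_EXX = 550 MPa.
Total weld length L_w = 550 mm. Treat welds as unit-width lines.
Polar moment about centroid: J = 2[d³/12 + d(b/2)²] = 2[275³/12 + 275×52.5²] = 4982000 mm³.
Direct shear f_v = P/L_w = 54.5×10³ / 550 = 99.09 N/mm (vertical).
Torsion M = P·e = 54.5×10³ × 265 = 14442000 N·mm.
Critical point at (x, y) = (52.5, 137.5) from centroid. f_tx = M·y/J = 398.6 N/mm; f_ty = M·x/J = 152.2 N/mm.
Resultant f_max = √[f_tx² + (f_v + f_ty)²] = √[398.6² + (99.09 + 152.2)²] = 471.2 N/mm.
Capacity per unit length: φr_n = 0.75 × 0.6 × 550 × (0.707 × 4) = 699.9 N/mm.
471.2 ≤ 699.9 → adequate.

f_max ≈ 471 N/mm; adequate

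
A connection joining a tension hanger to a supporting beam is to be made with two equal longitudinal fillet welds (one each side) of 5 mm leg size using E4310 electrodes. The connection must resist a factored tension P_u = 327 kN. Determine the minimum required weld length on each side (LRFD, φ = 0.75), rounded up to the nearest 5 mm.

E43XX → F_EXX = 430 MPa.
Throat t_e = 0.707 × 5 = 3.535 mm.
φr_n = 0.75 × 0.6 × 430 × 3.535 × 10⁻³ = 0.684 kN/mm.
L_req = P_u / φr_n = 327 / 0.684 = 478.1 mm total.
Per side: 478.1 / 2 = 239 mm.
Round up → use L = 240 mm on each side.

L = 240 mm on each side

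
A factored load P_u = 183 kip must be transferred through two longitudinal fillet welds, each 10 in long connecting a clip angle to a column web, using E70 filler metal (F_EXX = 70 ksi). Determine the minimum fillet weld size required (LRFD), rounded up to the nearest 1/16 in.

Total weld length L = 20 in.
Required throat t_e = P_u / (φ × 0.6 F_EXX × L) = 183 / (0.75 × 0.6 × 70 × 20) = 0.2905 in.
Required leg w = t_e / 0.707 = 0.4109 in → use 7/16 in.

w = 7/16 in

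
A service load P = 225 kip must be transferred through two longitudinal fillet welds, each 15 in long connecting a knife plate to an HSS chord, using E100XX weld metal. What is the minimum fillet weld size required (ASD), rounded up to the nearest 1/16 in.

E100XX → F_EXX = 100 ksi.
Total weld length L = 30 in.
Required throat t_e = P × Ω / (0.6 F_EXX × L) = 225 × 2.0 / (0.6 × 100 × 30) = 0.25 in.
Required leg w = t_e / 0.707 = 0.3536 in → use 3/8 in.

w = 3/8 in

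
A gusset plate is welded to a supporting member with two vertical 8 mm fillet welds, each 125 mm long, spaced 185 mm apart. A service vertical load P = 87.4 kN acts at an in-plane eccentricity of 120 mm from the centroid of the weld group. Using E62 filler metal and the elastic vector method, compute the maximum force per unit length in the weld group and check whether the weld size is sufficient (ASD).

f_max ≈ 789 N/mm; adequate

E62XX → F_EXX = 620 MPa.
Total weld length L_w = 250 mm. Treat welds as unit-width lines.
Polar moment about centroid: J = 2[d³/12 + d(b/2)²] = 2[125³/12 + 125×92.5²] = 2465000 mm³.
Direct shear f_v = P/L_w = 87.4×10³ / 250 = 349.6 N/mm (vertical).
Torsion M = P·e = 87.4×10³ × 120 = 10488000 N·mm.
Critical point at (x, y) = (92.5, 62.5) from centroid. f_tx = M·y/J = 266 N/mm; f_ty = M·x/J = 393.6 N/mm.
Resultant f_max = √[f_tx² + (f_v + f_ty)²] = √[266² + (349.6 + 393.6)²] = 789.4 N/mm.
Capacity per unit length: r_n/Ω = (1/2.0) × 0.6 × 620 × (0.707 × 8) = 1052 N/mm.
789.4 ≤ 1052 → adequate.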